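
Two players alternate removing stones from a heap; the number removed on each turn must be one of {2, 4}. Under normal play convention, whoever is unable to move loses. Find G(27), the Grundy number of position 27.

G(0) = 0
G(1) = mex{} = 0
G(2) = mex{0} = 1
G(3) = mex{0} = 1
G(4) = mex{1,0} = 2
G(5) = mex{1,0} = 2
G(6) = mex{2,1} = 0
G(7) = mex{2,1} = 0
G(8) = mex{0,2} = 1
G(9) = mex{0,2} = 1
G(10) = mex{1,0} = 2
G(11) = mex{1,0} = 2
G(12) = mex{2,1} = 0
G(13) = mex{2,1} = 0
G(14) = mex{0,2} = 1
G(15) = mex{0,2} = 1
G(16) = mex{1,0} = 2
G(17) = mex{1,0} = 2
G(18) = mex{2,1} = 0
G(19) = mex{2,1} = 0
G(20) = mex{0,2} = 1
G(21) = mex{0,2} = 1
G(22) = mex{1,0} = 2
G(23) = mex{1,0} = 2
G(24) = mex{2,1} = 0
G(25) = mex{2,1} = 0
G(26) = mex{0,2} = 1
G(27) = mex{0,2} = 1

1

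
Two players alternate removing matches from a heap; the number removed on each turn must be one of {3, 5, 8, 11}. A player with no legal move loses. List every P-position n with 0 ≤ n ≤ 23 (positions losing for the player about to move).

0, 1, 2, 14, 15, 16

G(0) = 0
G(1) = mex{} = 0
G(2) = mex{} = 0
G(3) = mex{0} = 1
G(4) = mex{0} = 1
G(5) = mex{0,0} = 1
G(6) = mex{1,0} = 2
G(7) = mex{1,0} = 2
G(8) = mex{1,1,0} = 2
G(9) = mex{2,1,0} = 3
G(10) = mex{2,1,0} = 3
G(11) = mex{2,2,1,0} = 3
G(12) = mex{3,2,1,0} = 4
G(13) = mex{3,2,1,0} = 4
G(14) = mex{3,3,2,1} = 0
G(15) = mex{4,3,2,1} = 0
G(16) = mex{4,3,2,1} = 0
G(17) = mex{0,4,3,2} = 1
G(18) = mex{0,4,3,2} = 1
G(19) = mex{0,0,3,2} = 1
G(20) = mex{1,0,4,3} = 2
G(21) = mex{1,0,4,3} = 2
G(22) = mex{1,1,0,3} = 2
G(23) = mex{2,1,0,4} = 3
P-positions are exactly the n with G(n) = 0.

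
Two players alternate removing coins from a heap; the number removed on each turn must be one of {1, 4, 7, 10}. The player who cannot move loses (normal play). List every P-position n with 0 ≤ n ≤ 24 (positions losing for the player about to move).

0, 2, 5, 8, 11, 13, 16, 19, 22, 24

G(0) = 0
G(1) = mex{0} = 1
G(2) = mex{1} = 0
G(3) = mex{0} = 1
G(4) = mex{1,0} = 2
G(5) = mex{2,1} = 0
G(6) = mex{0,0} = 1
G(7) = mex{1,1,0} = 2
G(8) = mex{2,2,1} = 0
G(9) = mex{0,0,0} = 1
G(10) = mex{1,1,1,0} = 2
G(11) = mex{2,2,2,1} = 0
G(12) = mex{0,0,0,0} = 1
G(13) = mex{1,1,1,1} = 0
G(14) = mex{0,2,2,2} = 1
G(15) = mex{1,0,0,0} = 2
G(16) = mex{2,1,1,1} = 0
G(17) = mex{0,0,2,2} = 1
G(18) = mex{1,1,0,0} = 2
G(19) = mex{2,2,1,1} = 0
G(20) = mex{0,0,0,2} = 1
G(21) = mex{1,1,1,0} = 2
G(22) = mex{2,2,2,1} = 0
G(23) = mex{0,0,0,0} = 1
G(24) = mex{1,1,1,1} = 0
P-positions are exactly the n with G(n) = 0.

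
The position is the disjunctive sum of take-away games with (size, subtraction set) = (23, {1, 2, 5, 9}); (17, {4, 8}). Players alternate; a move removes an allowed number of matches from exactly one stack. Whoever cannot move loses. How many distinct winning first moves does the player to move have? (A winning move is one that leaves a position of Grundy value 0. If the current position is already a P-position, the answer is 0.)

3

Stack A, S = {1, 2, 5, 9}:
G(0) = 0
G(1) = mex{0} = 1
G(2) = mex{1,0} = 2
G(3) = mex{2,1} = 0
G(4) = mex{0,2} = 1
G(5) = mex{1,0,0} = 2
G(6) = mex{2,1,1} = 0
G(7) = mex{0,2,2} = 1
G(8) = mex{1,0,0} = 2
G(9) = mex{2,1,1,0} = 3
G(10) = mex{3,2,2,1} = 0
G(11) = mex{0,3,0,2} = 1
G(12) = mex{1,0,1,0} = 2
G(13) = mex{2,1,2,1} = 0
G(14) = mex{0,2,3,2} = 1
G(15) = mex{1,0,0,0} = 2
G(16) = mex{2,1,1,1} = 0
G(17) = mex{0,2,2,2} = 1
G(18) = mex{1,0,0,3} = 2
G(19) = mex{2,1,1,0} = 3
G(20) = mex{3,2,2,1} = 0
G(21) = mex{0,3,0,2} = 1
G(22) = mex{1,0,1,0} = 2
G(23) = mex{2,1,2,1} = 0
G_A(23) = 0.
Stack B, S = {4, 8}:
G(0) = 0
G(1) = mex{} = 0
G(2) = mex{} = 0
G(3) = mex{} = 0
G(4) = mex{0} = 1
G(5) = mex{0} = 1
G(6) = mex{0} = 1
G(7) = mex{0} = 1
G(8) = mex{1,0} = 2
G(9) = mex{1,0} = 2
G(10) = mex{1,0} = 2
G(11) = mex{1,0} = 2
G(12) = mex{2,1} = 0
G(13) = mex{2,1} = 0
G(14) = mex{2,1} = 0
G(15) = mex{2,1} = 0
G(16) = mex{0,2} = 1
G(17) = mex{0,2} = 1
G_B(17) = 1.
Combined Grundy value = 0 ⊕ 1 = 1.
A winning move leaves total XOR = 0, i.e. changes one component's Grundy value g to g ⊕ X where X is the current total.
Stack A: need g' = 0⊕1 = 1. Options: 23−1→G=2, 23−2→G=1, 23−5→G=2, 23−9→G=1. Hits: 2.
Stack B: need g' = 1⊕1 = 0. Options: 17−4→G=0, 17−8→G=2. Hits: 1.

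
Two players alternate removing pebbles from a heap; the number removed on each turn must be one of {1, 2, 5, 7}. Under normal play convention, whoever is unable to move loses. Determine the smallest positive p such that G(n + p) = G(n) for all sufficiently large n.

n :  0  1  2  3  4  5  6  7  8  9 10 11 12 13 14
G :  0  1  2  0  1  2  0  1  2  0  1  2  0  1  2
G(n+3) = G(n) holds for n = 0,…,6 (a full window of length max(S) = 7), so the sequence is purely periodic with period 3.

3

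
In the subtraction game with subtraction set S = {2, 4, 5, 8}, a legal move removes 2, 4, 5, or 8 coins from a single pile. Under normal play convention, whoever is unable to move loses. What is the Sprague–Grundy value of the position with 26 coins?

2

n :  0  1  2  3  4  5  6  7  8  9 10 11 12 13 14 15 16 17 18 19 20 21 22 23 24 25 26
G :  0  0  1  1  2  2  3  0  4  1  0  2  1  0  2  1  0  2  1  0  2  1  0  2  1  0  2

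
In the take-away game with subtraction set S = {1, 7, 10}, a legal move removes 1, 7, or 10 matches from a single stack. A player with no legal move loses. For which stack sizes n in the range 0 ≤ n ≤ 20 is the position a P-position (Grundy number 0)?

0, 2, 4, 6, 8, 17, 19

G(0) = 0
G(1) = mex{0} = 1
G(2) = mex{1} = 0
G(3) = mex{0} = 1
G(4) = mex{1} = 0
G(5) = mex{0} = 1
G(6) = mex{1} = 0
G(7) = mex{0,0} = 1
G(8) = mex{1,1} = 0
G(9) = mex{0,0} = 1
G(10) = mex{1,1,0} = 2
G(11) = mex{2,0,1} = 3
G(12) = mex{3,1,0} = 2
G(13) = mex{2,0,1} = 3
G(14) = mex{3,1,0} = 2
G(15) = mex{2,0,1} = 3
G(16) = mex{3,1,0} = 2
G(17) = mex{2,2,1} = 0
G(18) = mex{0,3,0} = 1
G(19) = mex{1,2,1} = 0
G(20) = mex{0,3,2} = 1
P-positions are exactly the n with G(n) = 0.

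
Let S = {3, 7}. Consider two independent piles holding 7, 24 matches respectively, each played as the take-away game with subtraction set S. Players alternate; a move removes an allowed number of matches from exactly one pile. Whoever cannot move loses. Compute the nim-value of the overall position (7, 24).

3

All piles use S = {3, 7}:
n :  0  1  2  3  4  5  6  7  8  9 10 11 12 13 14 15 16 17 18 19 20 21 22 23 24
G :  0  0  0  1  1  1  0  2  2  1  0  0  0  1  1  1  0  2  2  1  0  0  0  1  1
Pile A: G(7) = 2.
Pile B: G(24) = 1.
Combined Grundy value = 2 ⊕ 1 = 3.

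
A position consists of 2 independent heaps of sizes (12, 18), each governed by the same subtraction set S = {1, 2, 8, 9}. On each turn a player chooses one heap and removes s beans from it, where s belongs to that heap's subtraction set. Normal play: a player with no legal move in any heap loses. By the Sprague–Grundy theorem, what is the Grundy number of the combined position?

0

All heaps use S = {1, 2, 8, 9}:
G(0) = 0
G(1) = mex{0} = 1
G(2) = mex{1,0} = 2
G(3) = mex{2,1} = 0
G(4) = mex{0,2} = 1
G(5) = mex{1,0} = 2
G(6) = mex{2,1} = 0
G(7) = mex{0,2} = 1
G(8) = mex{1,0,0} = 2
G(9) = mex{2,1,1,0} = 3
G(10) = mex{3,2,2,1} = 0
G(11) = mex{0,3,0,2} = 1
G(12) = mex{1,0,1,0} = 2
G(13) = mex{2,1,2,1} = 0
G(14) = mex{0,2,0,2} = 1
G(15) = mex{1,0,1,0} = 2
G(16) = mex{2,1,2,1} = 0
G(17) = mex{0,2,3,2} = 1
G(18) = mex{1,0,0,3} = 2
Heap A: G(12) = 2.
Heap B: G(18) = 2.
Combined Grundy value = 2 ⊕ 2 = 0.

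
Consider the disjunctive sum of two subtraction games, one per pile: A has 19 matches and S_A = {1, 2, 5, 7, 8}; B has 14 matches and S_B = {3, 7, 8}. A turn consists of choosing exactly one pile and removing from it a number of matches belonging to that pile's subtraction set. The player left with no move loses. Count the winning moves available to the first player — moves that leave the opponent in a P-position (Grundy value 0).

Pile A, S = {1, 2, 5, 7, 8}:
n :  0  1  2  3  4  5  6  7  8  9 10 11 12 13 14 15 16 17 18 19
G :  0  1  2  0  1  2  0  1  2  0  1  2  0  1  2  0  1  2  0  1
G_A(19) = 1.
Pile B, S = {3, 7, 8}:
n :  0  1  2  3  4  5  6  7  8  9 10 11 12 13 14
G :  0  0  0  1  1  1  0  2  2  1  3  0  0  2  1
G_B(14) = 1.
Combined Grundy value = 1 ⊕ 1 = 0.
A winning move leaves total XOR = 0, i.e. changes one component's Grundy value g to g ⊕ X where X is the current total.
Pile A: target g' = 1⊕0 = 1, but every legal move changes the Grundy value (mex property), so 0 moves.
Pile B: target g' = 1⊕0 = 1, but every legal move changes the Grundy value (mex property), so 0 moves.

0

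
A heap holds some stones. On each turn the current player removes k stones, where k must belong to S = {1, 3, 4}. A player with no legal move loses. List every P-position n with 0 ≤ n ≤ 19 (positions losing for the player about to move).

n :  0  1  2  3  4  5  6  7  8  9 10 11 12 13 14 15 16 17 18 19
G :  0  1  0  1  2  3  2  0  1  0  1  2  3  2  0  1  0  1  2  3
P-positions are exactly the n with G(n) = 0.

0, 2, 7, 9, 14, 16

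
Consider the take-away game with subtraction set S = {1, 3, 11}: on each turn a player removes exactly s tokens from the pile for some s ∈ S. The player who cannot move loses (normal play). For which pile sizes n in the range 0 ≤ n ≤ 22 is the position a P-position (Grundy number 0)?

G(0) = 0
G(1) = mex{0} = 1
G(2) = mex{1} = 0
G(3) = mex{0,0} = 1
G(4) = mex{1,1} = 0
G(5) = mex{0,0} = 1
G(6) = mex{1,1} = 0
G(7) = mex{0,0} = 1
G(8) = mex{1,1} = 0
G(9) = mex{0,0} = 1
G(10) = mex{1,1} = 0
G(11) = mex{0,0,0} = 1
G(12) = mex{1,1,1} = 0
G(13) = mex{0,0,0} = 1
G(14) = mex{1,1,1} = 0
G(15) = mex{0,0,0} = 1
G(16) = mex{1,1,1} = 0
G(17) = mex{0,0,0} = 1
G(18) = mex{1,1,1} = 0
G(19) = mex{0,0,0} = 1
G(20) = mex{1,1,1} = 0
G(21) = mex{0,0,0} = 1
G(22) = mex{1,1,1} = 0
P-positions are exactly the n with G(n) = 0.

0, 2, 4, 6, 8, 10, 12, 14, 16, 18, 20, 22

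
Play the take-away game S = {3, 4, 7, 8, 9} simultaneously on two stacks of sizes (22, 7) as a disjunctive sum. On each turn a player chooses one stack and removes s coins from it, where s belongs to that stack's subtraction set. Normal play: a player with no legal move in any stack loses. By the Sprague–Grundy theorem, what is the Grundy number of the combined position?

All stacks use S = {3, 4, 7, 8, 9}:
n :  0  1  2  3  4  5  6  7  8  9 10 11 12 13 14 15 16 17 18 19 20 21 22
G :  0  0  0  1  1  1  2  2  2  3  3  3  0  0  0  1  1  1  2  2  2  3  3
Stack A: G(22) = 3.
Stack B: G(7) = 2.
Combined Grundy value = 3 ⊕ 2 = 1.

1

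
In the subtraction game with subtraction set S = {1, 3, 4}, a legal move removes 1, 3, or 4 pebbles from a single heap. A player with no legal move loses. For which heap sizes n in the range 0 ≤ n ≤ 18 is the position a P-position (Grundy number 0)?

0, 2, 7, 9, 14, 16

G(0) = 0
G(1) = mex{0} = 1
G(2) = mex{1} = 0
G(3) = mex{0,0} = 1
G(4) = mex{1,1,0} = 2
G(5) = mex{2,0,1} = 3
G(6) = mex{3,1,0} = 2
G(7) = mex{2,2,1} = 0
G(8) = mex{0,3,2} = 1
G(9) = mex{1,2,3} = 0
G(10) = mex{0,0,2} = 1
G(11) = mex{1,1,0} = 2
G(12) = mex{2,0,1} = 3
G(13) = mex{3,1,0} = 2
G(14) = mex{2,2,1} = 0
G(15) = mex{0,3,2} = 1
G(16) = mex{1,2,3} = 0
G(17) = mex{0,0,2} = 1
G(18) = mex{1,1,0} = 2
P-positions are exactly the n with G(n) = 0.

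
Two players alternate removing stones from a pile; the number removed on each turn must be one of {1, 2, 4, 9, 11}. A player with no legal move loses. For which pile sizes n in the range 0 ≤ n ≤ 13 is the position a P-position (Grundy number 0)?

0, 3, 6, 13

G(0) = 0
G(1) = mex{0} = 1
G(2) = mex{1,0} = 2
G(3) = mex{2,1} = 0
G(4) = mex{0,2,0} = 1
G(5) = mex{1,0,1} = 2
G(6) = mex{2,1,2} = 0
G(7) = mex{0,2,0} = 1
G(8) = mex{1,0,1} = 2
G(9) = mex{2,1,2,0} = 3
G(10) = mex{3,2,0,1} = 4
G(11) = mex{4,3,1,2,0} = 5
G(12) = mex{5,4,2,0,1} = 3
G(13) = mex{3,5,3,1,2} = 0
P-positions are exactly the n with G(n) = 0.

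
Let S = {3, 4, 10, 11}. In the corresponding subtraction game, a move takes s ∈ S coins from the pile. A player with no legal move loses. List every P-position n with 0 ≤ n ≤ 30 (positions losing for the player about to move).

n :  0  1  2  3  4  5  6  7  8  9 10 11 12 13 14 15 16 17 18 19 20 21 22 23 24 25 26 27 28 29 30
G :  0  0  0  1  1  1  2  0  0  0  1  1  1  2  0  0  0  1  1  1  2  0  0  0  1  1  1  2  0  0  0
P-positions are exactly the n with G(n) = 0.

0, 1, 2, 7, 8, 9, 14, 15, 16, 21, 22, 23, 28, 29, 30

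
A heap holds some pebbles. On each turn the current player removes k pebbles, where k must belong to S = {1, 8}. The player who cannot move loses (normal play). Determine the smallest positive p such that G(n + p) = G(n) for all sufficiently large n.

9

n :  0  1  2  3  4  5  6  7  8  9 10 11 12 13 14 15 16 17 18 19
G :  0  1  0  1  0  1  0  1  2  0  1  0  1  0  1  0  1  2  0  1
G(n+9) = G(n) holds for n = 0,…,7 (a full window of length max(S) = 8), so the sequence is purely periodic with period 9.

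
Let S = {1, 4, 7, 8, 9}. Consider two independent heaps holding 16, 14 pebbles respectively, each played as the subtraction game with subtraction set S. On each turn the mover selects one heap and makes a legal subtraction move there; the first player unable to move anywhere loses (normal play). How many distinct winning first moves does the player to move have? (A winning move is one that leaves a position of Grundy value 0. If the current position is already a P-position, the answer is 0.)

1

All heaps use S = {1, 4, 7, 8, 9}:
n :  0  1  2  3  4  5  6  7  8  9 10 11 12 13 14 15 16
G :  0  1  0  1  2  0  1  2  3  2  3  4  5  3  4  0  1
Heap A: G(16) = 1.
Heap B: G(14) = 4.
Combined Grundy value = 1 ⊕ 4 = 5.
A winning move leaves total XOR = 0, i.e. changes one component's Grundy value g to g ⊕ X where X is the current total.
Heap A: need g' = 1⊕5 = 4. Options: 16−1→G=0, 16−4→G=5, 16−7→G=2, 16−8→G=3, 16−9→G=2. Hits: 0.
Heap B: need g' = 4⊕5 = 1. Options: 14−1→G=3, 14−4→G=3, 14−7→G=2, 14−8→G=1, 14−9→G=0. Hits: 1.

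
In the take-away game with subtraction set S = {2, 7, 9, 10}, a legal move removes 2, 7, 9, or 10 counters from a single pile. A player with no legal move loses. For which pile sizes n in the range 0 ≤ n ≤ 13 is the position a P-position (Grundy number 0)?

0, 1, 4, 5

G(0) = 0
G(1) = mex{} = 0
G(2) = mex{0} = 1
G(3) = mex{0} = 1
G(4) = mex{1} = 0
G(5) = mex{1} = 0
G(6) = mex{0} = 1
G(7) = mex{0,0} = 1
G(8) = mex{1,0} = 2
G(9) = mex{1,1,0} = 2
G(10) = mex{2,1,0,0} = 3
G(11) = mex{2,0,1,0} = 3
G(12) = mex{3,0,1,1} = 2
G(13) = mex{3,1,0,1} = 2
P-positions are exactly the n with G(n) = 0.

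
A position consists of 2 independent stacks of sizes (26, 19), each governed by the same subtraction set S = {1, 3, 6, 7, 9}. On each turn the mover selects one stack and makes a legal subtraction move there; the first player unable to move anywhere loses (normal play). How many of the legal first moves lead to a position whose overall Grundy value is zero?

All stacks use S = {1, 3, 6, 7, 9}:
G(0) = 0
G(1) = mex{0} = 1
G(2) = mex{1} = 0
G(3) = mex{0,0} = 1
G(4) = mex{1,1} = 0
G(5) = mex{0,0} = 1
G(6) = mex{1,1,0} = 2
G(7) = mex{2,0,1,0} = 3
G(8) = mex{3,1,0,1} = 2
G(9) = mex{2,2,1,0,0} = 3
G(10) = mex{3,3,0,1,1} = 2
G(11) = mex{2,2,1,0,0} = 3
G(12) = mex{3,3,2,1,1} = 0
G(13) = mex{0,2,3,2,0} = 1
G(14) = mex{1,3,2,3,1} = 0
G(15) = mex{0,0,3,2,2} = 1
G(16) = mex{1,1,2,3,3} = 0
G(17) = mex{0,0,3,2,2} = 1
G(18) = mex{1,1,0,3,3} = 2
G(19) = mex{2,0,1,0,2} = 3
G(20) = mex{3,1,0,1,3} = 2
G(21) = mex{2,2,1,0,0} = 3
G(22) = mex{3,3,0,1,1} = 2
G(23) = mex{2,2,1,0,0} = 3
G(24) = mex{3,3,2,1,1} = 0
G(25) = mex{0,2,3,2,0} = 1
G(26) = mex{1,3,2,3,1} = 0
Stack A: G(26) = 0.
Stack B: G(19) = 3.
Combined Grundy value = 0 ⊕ 3 = 3.
A winning move leaves total XOR = 0, i.e. changes one component's Grundy value g to g ⊕ X where X is the current total.
Stack A: need g' = 0⊕3 = 3. Options: 26−1→G=1, 26−3→G=3, 26−6→G=2, 26−7→G=3, 26−9→G=1. Hits: 2.
Stack B: need g' = 3⊕3 = 0. Options: 19−1→G=2, 19−3→G=0, 19−6→G=1, 19−7→G=0, 19−9→G=2. Hits: 2.

4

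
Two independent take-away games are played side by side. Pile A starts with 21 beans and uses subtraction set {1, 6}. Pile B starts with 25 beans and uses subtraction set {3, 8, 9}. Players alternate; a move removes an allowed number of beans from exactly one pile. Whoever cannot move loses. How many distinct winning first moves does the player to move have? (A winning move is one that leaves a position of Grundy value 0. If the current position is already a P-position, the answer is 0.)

2

Pile A, S = {1, 6}:
G(0) = 0
G(1) = mex{0} = 1
G(2) = mex{1} = 0
G(3) = mex{0} = 1
G(4) = mex{1} = 0
G(5) = mex{0} = 1
G(6) = mex{1,0} = 2
G(7) = mex{2,1} = 0
G(8) = mex{0,0} = 1
G(9) = mex{1,1} = 0
G(10) = mex{0,0} = 1
G(11) = mex{1,1} = 0
G(12) = mex{0,2} = 1
G(13) = mex{1,0} = 2
G(14) = mex{2,1} = 0
G(15) = mex{0,0} = 1
G(16) = mex{1,1} = 0
G(17) = mex{0,0} = 1
G(18) = mex{1,1} = 0
G(19) = mex{0,2} = 1
G(20) = mex{1,0} = 2
G(21) = mex{2,1} = 0
G_A(21) = 0.
Pile B, S = {3, 8, 9}:
G(0) = 0
G(1) = mex{} = 0
G(2) = mex{} = 0
G(3) = mex{0} = 1
G(4) = mex{0} = 1
G(5) = mex{0} = 1
G(6) = mex{1} = 0
G(7) = mex{1} = 0
G(8) = mex{1,0} = 2
G(9) = mex{0,0,0} = 1
G(10) = mex{0,0,0} = 1
G(11) = mex{2,1,0} = 3
G(12) = mex{1,1,1} = 0
G(13) = mex{1,1,1} = 0
G(14) = mex{3,0,1} = 2
G(15) = mex{0,0,0} = 1
G(16) = mex{0,2,0} = 1
G(17) = mex{2,1,2} = 0
G(18) = mex{1,1,1} = 0
G(19) = mex{1,3,1} = 0
G(20) = mex{0,0,3} = 1
G(21) = mex{0,0,0} = 1
G(22) = mex{0,2,0} = 1
G(23) = mex{1,1,2} = 0
G(24) = mex{1,1,1} = 0
G(25) = mex{1,0,1} = 2
G_B(25) = 2.
Combined Grundy value = 0 ⊕ 2 = 2.
A winning move leaves total XOR = 0, i.e. changes one component's Grundy value g to g ⊕ X where X is the current total.
Pile A: need g' = 0⊕2 = 2. Options: 21−1→G=2, 21−6→G=1. Hits: 1.
Pile B: need g' = 2⊕2 = 0. Options: 25−3→G=1, 25−8→G=0, 25−9→G=1. Hits: 1.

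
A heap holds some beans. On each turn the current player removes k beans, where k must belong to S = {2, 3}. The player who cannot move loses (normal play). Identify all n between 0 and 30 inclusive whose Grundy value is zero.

0, 1, 5, 6, 10, 11, 15, 16, 20, 21, 25, 26, 30

n :  0  1  2  3  4  5  6  7  8  9 10 11 12 13 14 15 16 17 18 19 20 21 22 23 24 25 26 27 28 29 30
G :  0  0  1  1  2  0  0  1  1  2  0  0  1  1  2  0  0  1  1  2  0  0  1  1  2  0  0  1  1  2  0
P-positions are exactly the n with G(n) = 0.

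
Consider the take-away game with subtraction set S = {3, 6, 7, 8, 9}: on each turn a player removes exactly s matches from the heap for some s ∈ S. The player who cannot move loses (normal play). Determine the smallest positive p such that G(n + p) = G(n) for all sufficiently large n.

12

G(0) = 0
G(1) = mex{} = 0
G(2) = mex{} = 0
G(3) = mex{0} = 1
G(4) = mex{0} = 1
G(5) = mex{0} = 1
G(6) = mex{1,0} = 2
G(7) = mex{1,0,0} = 2
G(8) = mex{1,0,0,0} = 2
G(9) = mex{2,1,0,0,0} = 3
G(10) = mex{2,1,1,0,0} = 3
G(11) = mex{2,1,1,1,0} = 3
G(12) = mex{3,2,1,1,1} = 0
G(13) = mex{3,2,2,1,1} = 0
G(14) = mex{3,2,2,2,1} = 0
G(15) = mex{0,3,2,2,2} = 1
G(16) = mex{0,3,3,2,2} = 1
G(17) = mex{0,3,3,3,2} = 1
G(18) = mex{1,0,3,3,3} = 2
G(19) = mex{1,0,0,3,3} = 2
G(20) = mex{1,0,0,0,3} = 2
G(21) = mex{2,1,0,0,0} = 3
G(22) = mex{2,1,1,0,0} = 3
G(23) = mex{2,1,1,1,0} = 3
G(24) = mex{3,2,1,1,1} = 0
G(25) = mex{3,2,2,1,1} = 0
G(n+12) = G(n) holds for n = 0,…,8 (a full window of length max(S) = 9), so the sequence is purely periodic with period 12.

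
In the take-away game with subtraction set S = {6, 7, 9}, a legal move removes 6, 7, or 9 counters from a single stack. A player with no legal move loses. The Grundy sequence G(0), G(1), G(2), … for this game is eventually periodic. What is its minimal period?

G(0) = 0
G(1) = mex{} = 0
G(2) = mex{} = 0
G(3) = mex{} = 0
G(4) = mex{} = 0
G(5) = mex{} = 0
G(6) = mex{0} = 1
G(7) = mex{0,0} = 1
G(8) = mex{0,0} = 1
G(9) = mex{0,0,0} = 1
G(10) = mex{0,0,0} = 1
G(11) = mex{0,0,0} = 1
G(12) = mex{1,0,0} = 2
G(13) = mex{1,1,0} = 2
G(14) = mex{1,1,0} = 2
G(15) = mex{1,1,1} = 0
G(16) = mex{1,1,1} = 0
G(17) = mex{1,1,1} = 0
G(18) = mex{2,1,1} = 0
G(19) = mex{2,2,1} = 0
G(20) = mex{2,2,1} = 0
G(21) = mex{0,2,2} = 1
G(22) = mex{0,0,2} = 1
G(23) = mex{0,0,2} = 1
G(24) = mex{0,0,0} = 1
G(25) = mex{0,0,0} = 1
G(26) = mex{0,0,0} = 1
G(27) = mex{1,0,0} = 2
G(28) = mex{1,1,0} = 2
G(29) = mex{1,1,0} = 2
G(30) = mex{1,1,1} = 0
G(31) = mex{1,1,1} = 0
G(n+15) = G(n) holds for n = 0,…,8 (a full window of length max(S) = 9), so the sequence is purely periodic with period 15.

15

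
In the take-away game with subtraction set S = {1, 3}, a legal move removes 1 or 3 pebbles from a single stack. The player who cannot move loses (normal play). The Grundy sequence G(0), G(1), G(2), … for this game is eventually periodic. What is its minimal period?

2

G(0) = 0
G(1) = mex{0} = 1
G(2) = mex{1} = 0
G(3) = mex{0,0} = 1
G(4) = mex{1,1} = 0
G(5) = mex{0,0} = 1
G(6) = mex{1,1} = 0
G(7) = mex{0,0} = 1
G(8) = mex{1,1} = 0
G(9) = mex{0,0} = 1
G(10) = mex{1,1} = 0
G(11) = mex{0,0} = 1
G(12) = mex{1,1} = 0
G(13) = mex{0,0} = 1
G(14) = mex{1,1} = 0
G(n+2) = G(n) holds for n = 0,…,2 (a full window of length max(S) = 3), so the sequence is purely periodic with period 2.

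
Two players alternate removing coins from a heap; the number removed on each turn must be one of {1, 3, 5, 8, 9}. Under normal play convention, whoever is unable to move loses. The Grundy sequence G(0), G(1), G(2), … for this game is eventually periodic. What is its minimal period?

16

G(0) = 0
G(1) = mex{0} = 1
G(2) = mex{1} = 0
G(3) = mex{0,0} = 1
G(4) = mex{1,1} = 0
G(5) = mex{0,0,0} = 1
G(6) = mex{1,1,1} = 0
G(7) = mex{0,0,0} = 1
G(8) = mex{1,1,1,0} = 2
G(9) = mex{2,0,0,1,0} = 3
G(10) = mex{3,1,1,0,1} = 2
G(11) = mex{2,2,0,1,0} = 3
G(12) = mex{3,3,1,0,1} = 2
G(13) = mex{2,2,2,1,0} = 3
G(14) = mex{3,3,3,0,1} = 2
G(15) = mex{2,2,2,1,0} = 3
G(16) = mex{3,3,3,2,1} = 0
G(17) = mex{0,2,2,3,2} = 1
G(18) = mex{1,3,3,2,3} = 0
G(19) = mex{0,0,2,3,2} = 1
G(20) = mex{1,1,3,2,3} = 0
G(21) = mex{0,0,0,3,2} = 1
G(22) = mex{1,1,1,2,3} = 0
G(23) = mex{0,0,0,3,2} = 1
G(24) = mex{1,1,1,0,3} = 2
G(25) = mex{2,0,0,1,0} = 3
G(26) = mex{3,1,1,0,1} = 2
G(27) = mex{2,2,0,1,0} = 3
G(28) = mex{3,3,1,0,1} = 2
G(29) = mex{2,2,2,1,0} = 3
G(30) = mex{3,3,3,0,1} = 2
G(31) = mex{2,2,2,1,0} = 3
G(32) = mex{3,3,3,2,1} = 0
G(33) = mex{0,2,2,3,2} = 1
G(n+16) = G(n) holds for n = 0,…,8 (a full window of length max(S) = 9), so the sequence is purely periodic with period 16.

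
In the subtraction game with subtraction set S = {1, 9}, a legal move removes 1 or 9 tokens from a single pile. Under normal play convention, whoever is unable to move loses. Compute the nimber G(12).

G(0) = 0
G(1) = mex{0} = 1
G(2) = mex{1} = 0
G(3) = mex{0} = 1
G(4) = mex{1} = 0
G(5) = mex{0} = 1
G(6) = mex{1} = 0
G(7) = mex{0} = 1
G(8) = mex{1} = 0
G(9) = mex{0,0} = 1
G(10) = mex{1,1} = 0
G(11) = mex{0,0} = 1
G(12) = mex{1,1} = 0

0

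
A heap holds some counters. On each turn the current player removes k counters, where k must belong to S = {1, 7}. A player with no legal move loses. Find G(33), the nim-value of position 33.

1

n :  0  1  2  3  4  5  6  7  8  9 10 11 12 13 14 15 16 17 18 19 20 21 22 23 24 25 26 27 28 29 30 31 32 33
G :  0  1  0  1  0  1  0  1  0  1  0  1  0  1  0  1  0  1  0  1  0  1  0  1  0  1  0  1  0  1  0  1  0  1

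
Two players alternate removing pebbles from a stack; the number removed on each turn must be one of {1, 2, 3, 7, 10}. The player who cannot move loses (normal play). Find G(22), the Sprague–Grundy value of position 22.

2

n :  0  1  2  3  4  5  6  7  8  9 10 11 12 13 14 15 16 17 18 19 20 21 22
G :  0  1  2  3  0  1  2  3  0  1  2  3  0  1  2  3  0  1  2  3  0  1  2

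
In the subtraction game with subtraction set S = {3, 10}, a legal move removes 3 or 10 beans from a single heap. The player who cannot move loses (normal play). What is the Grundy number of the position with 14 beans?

0

n :  0  1  2  3  4  5  6  7  8  9 10 11 12 13 14
G :  0  0  0  1  1  1  0  0  0  1  1  1  2  0  0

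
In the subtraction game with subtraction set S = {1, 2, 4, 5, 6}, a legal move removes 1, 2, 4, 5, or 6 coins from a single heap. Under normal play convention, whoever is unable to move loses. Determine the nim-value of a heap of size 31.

1

G(0) = 0
G(1) = mex{0} = 1
G(2) = mex{1,0} = 2
G(3) = mex{2,1} = 0
G(4) = mex{0,2,0} = 1
G(5) = mex{1,0,1,0} = 2
G(6) = mex{2,1,2,1,0} = 3
G(7) = mex{3,2,0,2,1} = 4
G(8) = mex{4,3,1,0,2} = 5
G(9) = mex{5,4,2,1,0} = 3
G(10) = mex{3,5,3,2,1} = 0
G(11) = mex{0,3,4,3,2} = 1
G(12) = mex{1,0,5,4,3} = 2
G(13) = mex{2,1,3,5,4} = 0
G(14) = mex{0,2,0,3,5} = 1
G(15) = mex{1,0,1,0,3} = 2
G(16) = mex{2,1,2,1,0} = 3
G(17) = mex{3,2,0,2,1} = 4
G(18) = mex{4,3,1,0,2} = 5
G(19) = mex{5,4,2,1,0} = 3
G(20) = mex{3,5,3,2,1} = 0
G(21) = mex{0,3,4,3,2} = 1
G(22) = mex{1,0,5,4,3} = 2
G(23) = mex{2,1,3,5,4} = 0
G(24) = mex{0,2,0,3,5} = 1
G(25) = mex{1,0,1,0,3} = 2
G(26) = mex{2,1,2,1,0} = 3
G(27) = mex{3,2,0,2,1} = 4
G(28) = mex{4,3,1,0,2} = 5
G(29) = mex{5,4,2,1,0} = 3
G(30) = mex{3,5,3,2,1} = 0
G(31) = mex{0,3,4,3,2} = 1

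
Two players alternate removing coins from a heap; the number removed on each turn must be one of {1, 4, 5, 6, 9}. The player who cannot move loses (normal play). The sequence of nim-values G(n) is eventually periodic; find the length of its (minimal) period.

10

n :  0  1  2  3  4  5  6  7  8  9 10 11 12 13 14 15 16 17 18 19 20 21
G :  0  1  0  1  2  3  2  3  4  5  0  1  0  1  2  3  2  3  4  5  0  1
G(n+10) = G(n) holds for n = 0,…,8 (a full window of length max(S) = 9), so the sequence is purely periodic with period 10.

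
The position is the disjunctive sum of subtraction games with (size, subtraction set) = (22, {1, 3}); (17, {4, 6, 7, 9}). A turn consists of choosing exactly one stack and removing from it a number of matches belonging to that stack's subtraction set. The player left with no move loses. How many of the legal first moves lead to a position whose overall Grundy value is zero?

3

Stack A, S = {1, 3}:
n :  0  1  2  3  4  5  6  7  8  9 10 11 12 13 14 15 16 17 18 19 20 21 22
G :  0  1  0  1  0  1  0  1  0  1  0  1  0  1  0  1  0  1  0  1  0  1  0
G_A(22) = 0.
Stack B, S = {4, 6, 7, 9}:
G(0) = 0
G(1) = mex{} = 0
G(2) = mex{} = 0
G(3) = mex{} = 0
G(4) = mex{0} = 1
G(5) = mex{0} = 1
G(6) = mex{0,0} = 1
G(7) = mex{0,0,0} = 1
G(8) = mex{1,0,0} = 2
G(9) = mex{1,0,0,0} = 2
G(10) = mex{1,1,0,0} = 2
G(11) = mex{1,1,1,0} = 2
G(12) = mex{2,1,1,0} = 3
G(13) = mex{2,1,1,1} = 0
G(14) = mex{2,2,1,1} = 0
G(15) = mex{2,2,2,1} = 0
G(16) = mex{3,2,2,1} = 0
G(17) = mex{0,2,2,2} = 1
G_B(17) = 1.
Combined Grundy value = 0 ⊕ 1 = 1.
A winning move leaves total XOR = 0, i.e. changes one component's Grundy value g to g ⊕ X where X is the current total.
Stack A: need g' = 0⊕1 = 1. Options: 22−1→G=1, 22−3→G=1. Hits: 2.
Stack B: need g' = 1⊕1 = 0. Options: 17−4→G=0, 17−6→G=2, 17−7→G=2, 17−9→G=2. Hits: 1.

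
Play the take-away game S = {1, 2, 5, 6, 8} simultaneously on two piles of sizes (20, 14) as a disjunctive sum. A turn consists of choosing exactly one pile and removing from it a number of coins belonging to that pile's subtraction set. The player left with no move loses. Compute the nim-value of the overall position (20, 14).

All piles use S = {1, 2, 5, 6, 8}:
n :  0  1  2  3  4  5  6  7  8  9 10 11 12 13 14 15 16 17 18 19 20
G :  0  1  2  0  1  2  3  0  1  2  0  1  2  3  0  1  2  0  1  2  3
Pile A: G(20) = 3.
Pile B: G(14) = 0.
Combined Grundy value = 3 ⊕ 0 = 3.

3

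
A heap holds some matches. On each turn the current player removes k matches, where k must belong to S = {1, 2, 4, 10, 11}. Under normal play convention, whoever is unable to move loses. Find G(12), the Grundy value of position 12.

G(0) = 0
G(1) = mex{0} = 1
G(2) = mex{1,0} = 2
G(3) = mex{2,1} = 0
G(4) = mex{0,2,0} = 1
G(5) = mex{1,0,1} = 2
G(6) = mex{2,1,2} = 0
G(7) = mex{0,2,0} = 1
G(8) = mex{1,0,1} = 2
G(9) = mex{2,1,2} = 0
G(10) = mex{0,2,0,0} = 1
G(11) = mex{1,0,1,1,0} = 2
G(12) = mex{2,1,2,2,1} = 0

0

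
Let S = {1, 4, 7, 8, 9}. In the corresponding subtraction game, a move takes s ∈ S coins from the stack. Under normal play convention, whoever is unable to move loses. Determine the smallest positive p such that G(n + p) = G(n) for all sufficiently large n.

G(0) = 0
G(1) = mex{0} = 1
G(2) = mex{1} = 0
G(3) = mex{0} = 1
G(4) = mex{1,0} = 2
G(5) = mex{2,1} = 0
G(6) = mex{0,0} = 1
G(7) = mex{1,1,0} = 2
G(8) = mex{2,2,1,0} = 3
G(9) = mex{3,0,0,1,0} = 2
G(10) = mex{2,1,1,0,1} = 3
G(11) = mex{3,2,2,1,0} = 4
G(12) = mex{4,3,0,2,1} = 5
G(13) = mex{5,2,1,0,2} = 3
G(14) = mex{3,3,2,1,0} = 4
G(15) = mex{4,4,3,2,1} = 0
G(16) = mex{0,5,2,3,2} = 1
G(17) = mex{1,3,3,2,3} = 0
G(18) = mex{0,4,4,3,2} = 1
G(19) = mex{1,0,5,4,3} = 2
G(20) = mex{2,1,3,5,4} = 0
G(21) = mex{0,0,4,3,5} = 1
G(22) = mex{1,1,0,4,3} = 2
G(23) = mex{2,2,1,0,4} = 3
G(24) = mex{3,0,0,1,0} = 2
G(25) = mex{2,1,1,0,1} = 3
G(26) = mex{3,2,2,1,0} = 4
G(27) = mex{4,3,0,2,1} = 5
G(28) = mex{5,2,1,0,2} = 3
G(29) = mex{3,3,2,1,0} = 4
G(30) = mex{4,4,3,2,1} = 0
G(31) = mex{0,5,2,3,2} = 1
G(n+15) = G(n) holds for n = 0,…,8 (a full window of length max(S) = 9), so the sequence is purely periodic with period 15.

15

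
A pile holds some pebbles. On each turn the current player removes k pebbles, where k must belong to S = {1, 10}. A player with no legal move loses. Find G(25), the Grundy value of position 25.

G(0) = 0
G(1) = mex{0} = 1
G(2) = mex{1} = 0
G(3) = mex{0} = 1
G(4) = mex{1} = 0
G(5) = mex{0} = 1
G(6) = mex{1} = 0
G(7) = mex{0} = 1
G(8) = mex{1} = 0
G(9) = mex{0} = 1
G(10) = mex{1,0} = 2
G(11) = mex{2,1} = 0
G(12) = mex{0,0} = 1
G(13) = mex{1,1} = 0
G(14) = mex{0,0} = 1
G(15) = mex{1,1} = 0
G(16) = mex{0,0} = 1
G(17) = mex{1,1} = 0
G(18) = mex{0,0} = 1
G(19) = mex{1,1} = 0
G(20) = mex{0,2} = 1
G(21) = mex{1,0} = 2
G(22) = mex{2,1} = 0
G(23) = mex{0,0} = 1
G(24) = mex{1,1} = 0
G(25) = mex{0,0} = 1

1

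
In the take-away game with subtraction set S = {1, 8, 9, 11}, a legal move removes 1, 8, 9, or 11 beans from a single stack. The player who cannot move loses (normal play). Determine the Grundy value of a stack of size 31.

G(0) = 0
G(1) = mex{0} = 1
G(2) = mex{1} = 0
G(3) = mex{0} = 1
G(4) = mex{1} = 0
G(5) = mex{0} = 1
G(6) = mex{1} = 0
G(7) = mex{0} = 1
G(8) = mex{1,0} = 2
G(9) = mex{2,1,0} = 3
G(10) = mex{3,0,1} = 2
G(11) = mex{2,1,0,0} = 3
G(12) = mex{3,0,1,1} = 2
G(13) = mex{2,1,0,0} = 3
G(14) = mex{3,0,1,1} = 2
G(15) = mex{2,1,0,0} = 3
G(16) = mex{3,2,1,1} = 0
G(17) = mex{0,3,2,0} = 1
G(18) = mex{1,2,3,1} = 0
G(19) = mex{0,3,2,2} = 1
G(20) = mex{1,2,3,3} = 0
G(21) = mex{0,3,2,2} = 1
G(22) = mex{1,2,3,3} = 0
G(23) = mex{0,3,2,2} = 1
G(24) = mex{1,0,3,3} = 2
G(25) = mex{2,1,0,2} = 3
G(26) = mex{3,0,1,3} = 2
G(27) = mex{2,1,0,0} = 3
G(28) = mex{3,0,1,1} = 2
G(29) = mex{2,1,0,0} = 3
G(30) = mex{3,0,1,1} = 2
G(31) = mex{2,1,0,0} = 3

3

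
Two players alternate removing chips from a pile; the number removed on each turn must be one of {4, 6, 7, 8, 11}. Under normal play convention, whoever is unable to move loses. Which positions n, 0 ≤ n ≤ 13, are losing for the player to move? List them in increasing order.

n :  0  1  2  3  4  5  6  7  8  9 10 11 12 13
G :  0  0  0  0  1  1  1  1  2  2  2  2  3  3
P-positions are exactly the n with G(n) = 0.

0, 1, 2, 3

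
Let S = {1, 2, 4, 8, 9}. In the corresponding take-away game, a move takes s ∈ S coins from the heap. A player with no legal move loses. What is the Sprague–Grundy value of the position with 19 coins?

n :  0  1  2  3  4  5  6  7  8  9 10 11 12 13 14 15 16 17 18 19
G :  0  1  2  0  1  2  0  1  2  3  4  5  3  0  1  2  0  1  2  0

0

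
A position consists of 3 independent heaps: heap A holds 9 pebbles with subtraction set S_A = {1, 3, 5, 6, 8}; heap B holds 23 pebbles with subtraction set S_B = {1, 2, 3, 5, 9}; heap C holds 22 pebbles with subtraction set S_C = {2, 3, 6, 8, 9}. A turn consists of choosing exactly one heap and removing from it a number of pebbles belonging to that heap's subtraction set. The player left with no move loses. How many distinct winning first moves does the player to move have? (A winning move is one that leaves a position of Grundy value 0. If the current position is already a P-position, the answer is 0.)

3

Heap A, S = {1, 3, 5, 6, 8}:
G(0) = 0
G(1) = mex{0} = 1
G(2) = mex{1} = 0
G(3) = mex{0,0} = 1
G(4) = mex{1,1} = 0
G(5) = mex{0,0,0} = 1
G(6) = mex{1,1,1,0} = 2
G(7) = mex{2,0,0,1} = 3
G(8) = mex{3,1,1,0,0} = 2
G(9) = mex{2,2,0,1,1} = 3
G_A(9) = 3.
Heap B, S = {1, 2, 3, 5, 9}:
G(0) = 0
G(1) = mex{0} = 1
G(2) = mex{1,0} = 2
G(3) = mex{2,1,0} = 3
G(4) = mex{3,2,1} = 0
G(5) = mex{0,3,2,0} = 1
G(6) = mex{1,0,3,1} = 2
G(7) = mex{2,1,0,2} = 3
G(8) = mex{3,2,1,3} = 0
G(9) = mex{0,3,2,0,0} = 1
G(10) = mex{1,0,3,1,1} = 2
G(11) = mex{2,1,0,2,2} = 3
G(12) = mex{3,2,1,3,3} = 0
G(13) = mex{0,3,2,0,0} = 1
G(14) = mex{1,0,3,1,1} = 2
G(15) = mex{2,1,0,2,2} = 3
G(16) = mex{3,2,1,3,3} = 0
G(17) = mex{0,3,2,0,0} = 1
G(18) = mex{1,0,3,1,1} = 2
G(19) = mex{2,1,0,2,2} = 3
G(20) = mex{3,2,1,3,3} = 0
G(21) = mex{0,3,2,0,0} = 1
G(22) = mex{1,0,3,1,1} = 2
G(23) = mex{2,1,0,2,2} = 3
G_B(23) = 3.
Heap C, S = {2, 3, 6, 8, 9}:
n :  0  1  2  3  4  5  6  7  8  9 10 11 12 13 14 15 16 17 18 19 20 21 22
G :  0  0  1  1  2  0  3  1  2  2  3  3  0  4  1  5  0  0  1  1  2  2  3
G_C(22) = 3.
Combined Grundy value = 3 ⊕ 3 ⊕ 3 = 3.
A winning move leaves total XOR = 0, i.e. changes one component's Grundy value g to g ⊕ X where X is the current total.
Heap A: need g' = 3⊕3 = 0. Options: 9−1→G=2, 9−3→G=2, 9−5→G=0, 9−6→G=1, 9−8→G=1. Hits: 1.
Heap B: need g' = 3⊕3 = 0. Options: 23−1→G=2, 23−2→G=1, 23−3→G=0, 23−5→G=2, 23−9→G=2. Hits: 1.
Heap C: need g' = 3⊕3 = 0. Options: 22−2→G=2, 22−3→G=1, 22−6→G=0, 22−8→G=1, 22−9→G=4. Hits: 1.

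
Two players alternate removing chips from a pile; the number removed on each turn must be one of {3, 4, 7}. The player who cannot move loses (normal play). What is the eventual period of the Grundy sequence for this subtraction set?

10

n :  0  1  2  3  4  5  6  7  8  9 10 11 12 13 14 15 16 17 18 19 20 21
G :  0  0  0  1  1  1  2  2  2  3  0  0  0  1  1  1  2  2  2  3  0  0
G(n+10) = G(n) holds for n = 0,…,6 (a full window of length max(S) = 7), so the sequence is purely periodic with period 10.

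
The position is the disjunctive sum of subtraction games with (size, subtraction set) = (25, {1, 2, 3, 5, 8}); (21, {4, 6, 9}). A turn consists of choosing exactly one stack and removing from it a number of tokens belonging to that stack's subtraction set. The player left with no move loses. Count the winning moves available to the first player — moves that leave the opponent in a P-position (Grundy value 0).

Stack A, S = {1, 2, 3, 5, 8}:
n :  0  1  2  3  4  5  6  7  8  9 10 11 12 13 14 15 16 17 18 19 20 21 22 23 24 25
G :  0  1  2  3  0  1  2  3  4  5  0  1  2  3  0  1  2  3  4  5  0  1  2  3  0  1
G_A(25) = 1.
Stack B, S = {4, 6, 9}:
n :  0  1  2  3  4  5  6  7  8  9 10 11 12 13 14 15 16 17 18 19 20 21
G :  0  0  0  0  1  1  1  1  2  2  2  2  3  0  0  0  0  1  1  1  1  2
G_B(21) = 2.
Combined Grundy value = 1 ⊕ 2 = 3.
A winning move leaves total XOR = 0, i.e. changes one component's Grundy value g to g ⊕ X where X is the current total.
Stack A: need g' = 1⊕3 = 2. Options: 25−1→G=0, 25−2→G=3, 25−3→G=2, 25−5→G=0, 25−8→G=3. Hits: 1.
Stack B: need g' = 2⊕3 = 1. Options: 21−4→G=1, 21−6→G=0, 21−9→G=3. Hits: 1.

2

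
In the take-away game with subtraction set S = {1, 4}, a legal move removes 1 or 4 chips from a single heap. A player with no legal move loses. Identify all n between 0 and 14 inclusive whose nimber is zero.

0, 2, 5, 7, 10, 12

n :  0  1  2  3  4  5  6  7  8  9 10 11 12 13 14
G :  0  1  0  1  2  0  1  0  1  2  0  1  0  1  2
P-positions are exactly the n with G(n) = 0.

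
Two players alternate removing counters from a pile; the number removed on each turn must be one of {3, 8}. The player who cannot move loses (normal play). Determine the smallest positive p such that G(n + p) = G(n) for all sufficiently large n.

n :  0  1  2  3  4  5  6  7  8  9 10 11 12 13 14 15 16 17 18 19 20 21 22 23
G :  0  0  0  1  1  1  0  0  2  1  1  0  0  0  1  1  1  0  0  2  1  1  0  0
G(n+11) = G(n) holds for n = 0,…,7 (a full window of length max(S) = 8), so the sequence is purely periodic with period 11.

11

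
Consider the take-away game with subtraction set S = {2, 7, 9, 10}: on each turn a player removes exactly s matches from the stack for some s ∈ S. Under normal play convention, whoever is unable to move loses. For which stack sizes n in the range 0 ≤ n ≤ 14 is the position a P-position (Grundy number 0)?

0, 1, 4, 5

n :  0  1  2  3  4  5  6  7  8  9 10 11 12 13 14
G :  0  0  1  1  0  0  1  1  2  2  3  3  2  2  3
P-positions are exactly the n with G(n) = 0.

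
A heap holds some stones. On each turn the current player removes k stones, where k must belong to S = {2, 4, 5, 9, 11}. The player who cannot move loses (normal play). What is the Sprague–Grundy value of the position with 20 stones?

3

G(0) = 0
G(1) = mex{} = 0
G(2) = mex{0} = 1
G(3) = mex{0} = 1
G(4) = mex{1,0} = 2
G(5) = mex{1,0,0} = 2
G(6) = mex{2,1,0} = 3
G(7) = mex{2,1,1} = 0
G(8) = mex{3,2,1} = 0
G(9) = mex{0,2,2,0} = 1
G(10) = mex{0,3,2,0} = 1
G(11) = mex{1,0,3,1,0} = 2
G(12) = mex{1,0,0,1,0} = 2
G(13) = mex{2,1,0,2,1} = 3
G(14) = mex{2,1,1,2,1} = 0
G(15) = mex{3,2,1,3,2} = 0
G(16) = mex{0,2,2,0,2} = 1
G(17) = mex{0,3,2,0,3} = 1
G(18) = mex{1,0,3,1,0} = 2
G(19) = mex{1,0,0,1,0} = 2
G(20) = mex{2,1,0,2,1} = 3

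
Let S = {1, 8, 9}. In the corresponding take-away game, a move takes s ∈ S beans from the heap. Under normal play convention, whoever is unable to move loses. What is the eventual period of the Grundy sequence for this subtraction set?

16

G(0) = 0
G(1) = mex{0} = 1
G(2) = mex{1} = 0
G(3) = mex{0} = 1
G(4) = mex{1} = 0
G(5) = mex{0} = 1
G(6) = mex{1} = 0
G(7) = mex{0} = 1
G(8) = mex{1,0} = 2
G(9) = mex{2,1,0} = 3
G(10) = mex{3,0,1} = 2
G(11) = mex{2,1,0} = 3
G(12) = mex{3,0,1} = 2
G(13) = mex{2,1,0} = 3
G(14) = mex{3,0,1} = 2
G(15) = mex{2,1,0} = 3
G(16) = mex{3,2,1} = 0
G(17) = mex{0,3,2} = 1
G(18) = mex{1,2,3} = 0
G(19) = mex{0,3,2} = 1
G(20) = mex{1,2,3} = 0
G(21) = mex{0,3,2} = 1
G(22) = mex{1,2,3} = 0
G(23) = mex{0,3,2} = 1
G(24) = mex{1,0,3} = 2
G(25) = mex{2,1,0} = 3
G(26) = mex{3,0,1} = 2
G(27) = mex{2,1,0} = 3
G(28) = mex{3,0,1} = 2
G(29) = mex{2,1,0} = 3
G(30) = mex{3,0,1} = 2
G(31) = mex{2,1,0} = 3
G(32) = mex{3,2,1} = 0
G(33) = mex{0,3,2} = 1
G(n+16) = G(n) holds for n = 0,…,8 (a full window of length max(S) = 9), so the sequence is purely periodic with period 16.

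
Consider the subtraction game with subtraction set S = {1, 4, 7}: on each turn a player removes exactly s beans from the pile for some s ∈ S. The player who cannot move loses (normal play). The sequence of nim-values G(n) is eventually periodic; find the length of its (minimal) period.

8

n :  0  1  2  3  4  5  6  7  8  9 10 11 12 13 14 15 16 17
G :  0  1  0  1  2  0  1  2  0  1  0  1  2  0  1  2  0  1
G(n+8) = G(n) holds for n = 0,…,6 (a full window of length max(S) = 7), so the sequence is purely periodic with period 8.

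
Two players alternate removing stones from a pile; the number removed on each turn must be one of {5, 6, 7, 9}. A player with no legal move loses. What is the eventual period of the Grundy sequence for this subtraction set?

n :  0  1  2  3  4  5  6  7  8  9 10 11 12 13 14 15 16 17 18 19 20 21 22 23 24 25 26 27 28 29
G :  0  0  0  0  0  1  1  1  1  1  2  2  2  2  0  0  0  0  0  1  1  1  1  1  2  2  2  2  0  0
G(n+14) = G(n) holds for n = 0,…,8 (a full window of length max(S) = 9), so the sequence is purely periodic with period 14.

14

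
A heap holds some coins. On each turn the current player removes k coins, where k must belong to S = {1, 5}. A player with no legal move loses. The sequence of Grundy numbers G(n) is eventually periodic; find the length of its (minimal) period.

2

G(0) = 0
G(1) = mex{0} = 1
G(2) = mex{1} = 0
G(3) = mex{0} = 1
G(4) = mex{1} = 0
G(5) = mex{0,0} = 1
G(6) = mex{1,1} = 0
G(7) = mex{0,0} = 1
G(8) = mex{1,1} = 0
G(9) = mex{0,0} = 1
G(10) = mex{1,1} = 0
G(11) = mex{0,0} = 1
G(12) = mex{1,1} = 0
G(13) = mex{0,0} = 1
G(14) = mex{1,1} = 0
G(n+2) = G(n) holds for n = 0,…,4 (a full window of length max(S) = 5), so the sequence is purely periodic with period 2.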